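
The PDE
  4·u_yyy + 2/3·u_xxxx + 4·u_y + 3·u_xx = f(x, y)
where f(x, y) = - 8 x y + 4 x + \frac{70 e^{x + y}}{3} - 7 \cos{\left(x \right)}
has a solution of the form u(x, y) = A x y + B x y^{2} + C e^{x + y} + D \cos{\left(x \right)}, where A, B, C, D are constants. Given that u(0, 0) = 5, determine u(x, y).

Substitute the ansatz u = A x y + B x y^{2} + C e^{x + y} + D \cos{\left(x \right)} into the left-hand side.
Derivatives of the ansatz:
  u_yyy = C e^{x} e^{y}
  u_xxxx = C e^{x} e^{y} + D \cos{\left(x \right)}
  u_y = A x + 2 B x y + C e^{x} e^{y}
  u_xx = C e^{x} e^{y} - D \cos{\left(x \right)}
Term by term:
  4·u_yyy = 4 C e^{x} e^{y}
  2/3·u_xxxx = \frac{2 C e^{x} e^{y}}{3} + \frac{2 D \cos{\left(x \right)}}{3}
  4·u_y = 4 A x + 8 B x y + 4 C e^{x} e^{y}
  3·u_xx = 3 C e^{x} e^{y} - 3 D \cos{\left(x \right)}
So the left-hand side equals
  4 A x + 8 B x y + \frac{35 C e^{x} e^{y}}{3} - \frac{7 D \cos{\left(x \right)}}{3}
This must equal f(x, y) identically; expanded, f = - 8 x y + 4 x + \frac{70 e^{x} e^{y}}{3} - 7 \cos{\left(x \right)}.
Matching coefficients of the independent functions:
  [x]:  4 A = 4
  [x y]:  8 B = -8
  [e^{x} e^{y}]:  \frac{35 C}{3} = \frac{70}{3}
  [\cos{\left(x \right)}]:  - \frac{7 D}{3} = -7
Solving: A = 1, B = -1, C = 2, D = 3.
Check against the point condition:
  u(0, 0) = 5  ⟹  C + D = 5  ✓
Hence u(x, y) = - x y^{2} + x y + 2 e^{x + y} + 3 \cos{\left(x \right)}.

Answer: u(x, y) = - x y^{2} + x y + 2 e^{x + y} + 3 \cos{\left(x \right)}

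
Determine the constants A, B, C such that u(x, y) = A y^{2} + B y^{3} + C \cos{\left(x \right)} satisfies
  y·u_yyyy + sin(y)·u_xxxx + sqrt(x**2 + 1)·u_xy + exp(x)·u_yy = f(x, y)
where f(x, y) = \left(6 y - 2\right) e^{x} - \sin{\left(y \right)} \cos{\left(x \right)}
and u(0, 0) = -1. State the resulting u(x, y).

Substitute the ansatz u = A y^{2} + B y^{3} + C \cos{\left(x \right)} into the left-hand side.
Derivatives of the ansatz:
  u_yyyy = 0
  u_xxxx = C \cos{\left(x \right)}
  u_xy = 0
  u_yy = 2 A + 6 B y
Term by term:
  y·u_yyyy = 0
  sin(y)·u_xxxx = C \sin{\left(y \right)} \cos{\left(x \right)}
  sqrt(x**2 + 1)·u_xy = 0
  exp(x)·u_yy = 2 A e^{x} + 6 B y e^{x}
So the left-hand side equals
  2 A e^{x} + 6 B y e^{x} + C \sin{\left(y \right)} \cos{\left(x \right)}
This must equal f(x, y) identically; expanded, f = 6 y e^{x} - 2 e^{x} - \sin{\left(y \right)} \cos{\left(x \right)}.
Matching coefficients of the independent functions:
  [y e^{x}]:  6 B = 6
  [\sin{\left(y \right)} \cos{\left(x \right)}]:  C = -1
  [e^{x}]:  2 A = -2
Solving: A = -1, B = 1, C = -1.
Check against the point condition:
  u(0, 0) = -1  ⟹  C = -1  ✓
Hence u(x, y) = y^{3} - y^{2} - \cos{\left(x \right)}.

Answer: u(x, y) = y^{3} - y^{2} - \cos{\left(x \right)}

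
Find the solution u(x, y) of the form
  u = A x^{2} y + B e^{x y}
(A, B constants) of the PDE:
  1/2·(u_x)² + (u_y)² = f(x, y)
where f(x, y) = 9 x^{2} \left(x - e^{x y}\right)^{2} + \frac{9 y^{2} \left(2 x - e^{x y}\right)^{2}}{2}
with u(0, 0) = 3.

Substitute the ansatz u = A x^{2} y + B e^{x y} into the left-hand side.
Derivatives of the ansatz:
  u_x = 2 A x y + B y e^{x y}
  u_y = A x^{2} + B x e^{x y}
Term by term:
  1/2·(u_x)² = 2 A^{2} x^{2} y^{2} + 2 A B x y^{2} e^{x y} + \frac{B^{2} y^{2} e^{2 x y}}{2}
  (u_y)² = A^{2} x^{4} + 2 A B x^{3} e^{x y} + B^{2} x^{2} e^{2 x y}
So the left-hand side equals
  A^{2} x^{4} + 2 A^{2} x^{2} y^{2} + 2 A B x^{3} e^{x y} + 2 A B x y^{2} e^{x y} + B^{2} x^{2} e^{2 x y} + \frac{B^{2} y^{2} e^{2 x y}}{2}
This must equal f(x, y) identically; expanded, f = 9 x^{4} - 18 x^{3} e^{x y} + 18 x^{2} y^{2} + 9 x^{2} e^{2 x y} - 18 x y^{2} e^{x y} + \frac{9 y^{2} e^{2 x y}}{2}.
Matching coefficients of the independent functions:
  [x^{4}]:  A^{2} = 9
  [x^{2} y^{2}]:  2 A^{2} = 18
  [x^{2} e^{2 x y}]:  B^{2} = 9
  [x^{3} e^{x y}, x y^{2} e^{x y}]:  2 A B = -18
  [y^{2} e^{2 x y}]:  \frac{B^{2}}{2} = \frac{9}{2}
These equations allow (A, B) = (-3, 3) or (3, -3).
Impose the point condition(s):
  u(0, 0) = 3  ⟹  B = 3
Only A = -3, B = 3 satisfies everything.
Hence u(x, y) = - 3 x^{2} y + 3 e^{x y}.

Answer: u(x, y) = - 3 x^{2} y + 3 e^{x y}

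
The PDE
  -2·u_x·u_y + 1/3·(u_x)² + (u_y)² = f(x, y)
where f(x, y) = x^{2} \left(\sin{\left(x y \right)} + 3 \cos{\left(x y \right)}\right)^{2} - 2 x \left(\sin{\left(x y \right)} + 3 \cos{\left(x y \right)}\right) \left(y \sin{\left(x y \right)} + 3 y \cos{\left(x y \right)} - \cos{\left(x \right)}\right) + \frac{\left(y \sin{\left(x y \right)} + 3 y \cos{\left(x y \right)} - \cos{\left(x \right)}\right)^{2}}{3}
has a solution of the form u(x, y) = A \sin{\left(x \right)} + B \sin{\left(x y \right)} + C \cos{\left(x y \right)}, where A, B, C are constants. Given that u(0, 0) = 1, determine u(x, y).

Answer: u(x, y) = \sin{\left(x \right)} - 3 \sin{\left(x y \right)} + \cos{\left(x y \right)}

Derivation:
Substitute the ansatz u = A \sin{\left(x \right)} + B \sin{\left(x y \right)} + C \cos{\left(x y \right)} into the left-hand side.
Derivatives of the ansatz:
  u_x = A \cos{\left(x \right)} + B y \cos{\left(x y \right)} - C y \sin{\left(x y \right)}
  u_y = B x \cos{\left(x y \right)} - C x \sin{\left(x y \right)}
Term by term:
  -2·u_x·u_y = - 2 A B x \cos{\left(x \right)} \cos{\left(x y \right)} + 2 A C x \sin{\left(x y \right)} \cos{\left(x \right)} - 2 B^{2} x y \cos^{2}{\left(x y \right)} + 4 B C x y \sin{\left(x y \right)} \cos{\left(x y \right)} - 2 C^{2} x y \sin^{2}{\left(x y \right)}
  1/3·(u_x)² = \frac{A^{2} \cos^{2}{\left(x \right)}}{3} + \frac{2 A B y \cos{\left(x \right)} \cos{\left(x y \right)}}{3} - \frac{2 A C y \sin{\left(x y \right)} \cos{\left(x \right)}}{3} + \frac{B^{2} y^{2} \cos^{2}{\left(x y \right)}}{3} - \frac{2 B C y^{2} \sin{\left(x y \right)} \cos{\left(x y \right)}}{3} + \frac{C^{2} y^{2} \sin^{2}{\left(x y \right)}}{3}
  (u_y)² = B^{2} x^{2} \cos^{2}{\left(x y \right)} - 2 B C x^{2} \sin{\left(x y \right)} \cos{\left(x y \right)} + C^{2} x^{2} \sin^{2}{\left(x y \right)}
So the left-hand side equals
  \frac{A^{2} \cos^{2}{\left(x \right)}}{3} - 2 A B x \cos{\left(x \right)} \cos{\left(x y \right)} + \frac{2 A B y \cos{\left(x \right)} \cos{\left(x y \right)}}{3} + 2 A C x \sin{\left(x y \right)} \cos{\left(x \right)} - \frac{2 A C y \sin{\left(x y \right)} \cos{\left(x \right)}}{3} + B^{2} x^{2} \cos^{2}{\left(x y \right)} - 2 B^{2} x y \cos^{2}{\left(x y \right)} + \frac{B^{2} y^{2} \cos^{2}{\left(x y \right)}}{3} - 2 B C x^{2} \sin{\left(x y \right)} \cos{\left(x y \right)} + 4 B C x y \sin{\left(x y \right)} \cos{\left(x y \right)} - \frac{2 B C y^{2} \sin{\left(x y \right)} \cos{\left(x y \right)}}{3} + C^{2} x^{2} \sin^{2}{\left(x y \right)} - 2 C^{2} x y \sin^{2}{\left(x y \right)} + \frac{C^{2} y^{2} \sin^{2}{\left(x y \right)}}{3}
This must equal f(x, y) identically; expanded, f = x^{2} \sin^{2}{\left(x y \right)} + 6 x^{2} \sin{\left(x y \right)} \cos{\left(x y \right)} + 9 x^{2} \cos^{2}{\left(x y \right)} - 2 x y \sin^{2}{\left(x y \right)} - 12 x y \sin{\left(x y \right)} \cos{\left(x y \right)} - 18 x y \cos^{2}{\left(x y \right)} + 2 x \sin{\left(x y \right)} \cos{\left(x \right)} + 6 x \cos{\left(x \right)} \cos{\left(x y \right)} + \frac{y^{2} \sin^{2}{\left(x y \right)}}{3} + 2 y^{2} \sin{\left(x y \right)} \cos{\left(x y \right)} + 3 y^{2} \cos^{2}{\left(x y \right)} - \frac{2 y \sin{\left(x y \right)} \cos{\left(x \right)}}{3} - 2 y \cos{\left(x \right)} \cos{\left(x y \right)} + \frac{\cos^{2}{\left(x \right)}}{3}.
Matching coefficients of the independent functions:
  [x^{2} \sin^{2}{\left(x y \right)}]:  C^{2} = 1
  [x^{2} \cos^{2}{\left(x y \right)}]:  B^{2} = 9
  [y^{2} \sin^{2}{\left(x y \right)}]:  \frac{C^{2}}{3} = \frac{1}{3}
  [y^{2} \cos^{2}{\left(x y \right)}]:  \frac{B^{2}}{3} = 3
  [x y \sin^{2}{\left(x y \right)}]:  - 2 C^{2} = -2
  [x y \cos^{2}{\left(x y \right)}]:  - 2 B^{2} = -18
  [x \sin{\left(x y \right)} \cos{\left(x \right)}]:  2 A C = 2
  [x \cos{\left(x \right)} \cos{\left(x y \right)}]:  - 2 A B = 6
  [x^{2} \sin{\left(x y \right)} \cos{\left(x y \right)}]:  - 2 B C = 6
  [y \sin{\left(x y \right)} \cos{\left(x \right)}]:  - \frac{2 A C}{3} = - \frac{2}{3}
  [y \cos{\left(x \right)} \cos{\left(x y \right)}]:  \frac{2 A B}{3} = -2
  [y^{2} \sin{\left(x y \right)} \cos{\left(x y \right)}]:  - \frac{2 B C}{3} = 2
  [x y \sin{\left(x y \right)} \cos{\left(x y \right)}]:  4 B C = -12
  [\cos^{2}{\left(x \right)}]:  \frac{A^{2}}{3} = \frac{1}{3}
These equations allow (A, B, C) = (-1, 3, -1) or (1, -3, 1).
Impose the point condition(s):
  u(0, 0) = 1  ⟹  C = 1
Only A = 1, B = -3, C = 1 satisfies everything.
Hence u(x, y) = \sin{\left(x \right)} - 3 \sin{\left(x y \right)} + \cos{\left(x y \right)}.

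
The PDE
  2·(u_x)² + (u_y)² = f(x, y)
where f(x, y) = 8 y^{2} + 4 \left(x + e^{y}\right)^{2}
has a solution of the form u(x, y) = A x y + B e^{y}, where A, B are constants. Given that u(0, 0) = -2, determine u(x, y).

Substitute the ansatz u = A x y + B e^{y} into the left-hand side.
Derivatives of the ansatz:
  u_x = A y
  u_y = A x + B e^{y}
Term by term:
  2·(u_x)² = 2 A^{2} y^{2}
  (u_y)² = A^{2} x^{2} + 2 A B x e^{y} + B^{2} e^{2 y}
So the left-hand side equals
  A^{2} x^{2} + 2 A^{2} y^{2} + 2 A B x e^{y} + B^{2} e^{2 y}
This must equal f(x, y) identically; expanded, f = 4 x^{2} + 8 x e^{y} + 8 y^{2} + 4 e^{2 y}.
Matching coefficients of the independent functions:
  [x^{2}]:  A^{2} = 4
  [y^{2}]:  2 A^{2} = 8
  [x e^{y}]:  2 A B = 8
  [e^{2 y}]:  B^{2} = 4
These equations allow (A, B) = (-2, -2) or (2, 2).
Impose the point condition(s):
  u(0, 0) = -2  ⟹  B = -2
Only A = -2, B = -2 satisfies everything.
Hence u(x, y) = - 2 x y - 2 e^{y}.

Answer: u(x, y) = - 2 x y - 2 e^{y}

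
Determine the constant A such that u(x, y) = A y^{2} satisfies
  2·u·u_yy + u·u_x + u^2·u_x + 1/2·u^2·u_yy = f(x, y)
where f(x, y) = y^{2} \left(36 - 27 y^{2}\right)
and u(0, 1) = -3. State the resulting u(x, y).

Substitute the ansatz u = A y^{2} into the left-hand side.
Derivatives of the ansatz:
  u_yy = 2 A
  u_x = 0
Term by term:
  2·u·u_yy = 4 A^{2} y^{2}
  u·u_x = 0
  u^2·u_x = 0
  1/2·u^2·u_yy = A^{3} y^{4}
So the left-hand side equals
  A^{3} y^{4} + 4 A^{2} y^{2}
This must equal f(x, y) identically; expanded, f = - 27 y^{4} + 36 y^{2}.
Matching coefficients of the independent functions:
  [y^{2}]:  4 A^{2} = 36
  [y^{4}]:  A^{3} = -27
Solving: A = -3.
Check against the point condition:
  u(0, 1) = -3  ⟹  A = -3  ✓
Hence u(x, y) = - 3 y^{2}.

Answer: u(x, y) = - 3 y^{2}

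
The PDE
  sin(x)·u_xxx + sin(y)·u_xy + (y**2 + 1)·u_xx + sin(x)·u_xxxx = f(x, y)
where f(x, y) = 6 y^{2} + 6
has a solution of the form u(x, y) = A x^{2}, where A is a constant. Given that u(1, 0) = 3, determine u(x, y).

Substitute the ansatz u = A x^{2} into the left-hand side.
Derivatives of the ansatz:
  u_xxx = 0
  u_xy = 0
  u_xx = 2 A
  u_xxxx = 0
Term by term:
  sin(x)·u_xxx = 0
  sin(y)·u_xy = 0
  (y**2 + 1)·u_xx = 2 A y^{2} + 2 A
  sin(x)·u_xxxx = 0
So the left-hand side equals
  2 A y^{2} + 2 A
This must equal f(x, y) = 6 y^{2} + 6 identically.
Matching coefficients of the independent functions:
  [constant term, y^{2}]:  2 A = 6
Solving: A = 3.
Check against the point condition:
  u(1, 0) = 3  ⟹  A = 3  ✓
Hence u(x, y) = 3 x^{2}.

Answer: u(x, y) = 3 x^{2}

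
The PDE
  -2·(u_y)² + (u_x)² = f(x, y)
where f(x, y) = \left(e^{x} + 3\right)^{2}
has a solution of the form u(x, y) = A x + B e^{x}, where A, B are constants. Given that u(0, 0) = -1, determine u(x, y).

Substitute the ansatz u = A x + B e^{x} into the left-hand side.
Derivatives of the ansatz:
  u_y = 0
  u_x = A + B e^{x}
Term by term:
  -2·(u_y)² = 0
  (u_x)² = A^{2} + 2 A B e^{x} + B^{2} e^{2 x}
So the left-hand side equals
  A^{2} + 2 A B e^{x} + B^{2} e^{2 x}
This must equal f(x, y) identically; expanded, f = e^{2 x} + 6 e^{x} + 9.
Matching coefficients of the independent functions:
  [constant term]:  A^{2} = 9
  [e^{x}]:  2 A B = 6
  [e^{2 x}]:  B^{2} = 1
These equations allow (A, B) = (-3, -1) or (3, 1).
Impose the point condition(s):
  u(0, 0) = -1  ⟹  B = -1
Only A = -3, B = -1 satisfies everything.
Hence u(x, y) = - 3 x - e^{x}.

Answer: u(x, y) = - 3 x - e^{x}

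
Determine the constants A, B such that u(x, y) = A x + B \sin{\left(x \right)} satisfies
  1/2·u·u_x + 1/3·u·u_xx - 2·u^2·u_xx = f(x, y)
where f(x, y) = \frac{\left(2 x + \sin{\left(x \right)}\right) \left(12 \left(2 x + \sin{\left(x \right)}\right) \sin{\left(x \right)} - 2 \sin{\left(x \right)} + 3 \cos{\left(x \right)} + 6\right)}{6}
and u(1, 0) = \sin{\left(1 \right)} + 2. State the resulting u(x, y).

Answer: u(x, y) = 2 x + \sin{\left(x \right)}

Derivation:
Substitute the ansatz u = A x + B \sin{\left(x \right)} into the left-hand side.
Derivatives of the ansatz:
  u_x = A + B \cos{\left(x \right)}
  u_xx = - B \sin{\left(x \right)}
Term by term:
  1/2·u·u_x = \frac{A^{2} x}{2} + \frac{A B x \cos{\left(x \right)}}{2} + \frac{A B \sin{\left(x \right)}}{2} + \frac{B^{2} \sin{\left(x \right)} \cos{\left(x \right)}}{2}
  1/3·u·u_xx = - \frac{A B x \sin{\left(x \right)}}{3} - \frac{B^{2} \sin^{2}{\left(x \right)}}{3}
  -2·u^2·u_xx = 2 A^{2} B x^{2} \sin{\left(x \right)} + 4 A B^{2} x \sin^{2}{\left(x \right)} + 2 B^{3} \sin^{3}{\left(x \right)}
So the left-hand side equals
  2 A^{2} B x^{2} \sin{\left(x \right)} + \frac{A^{2} x}{2} + 4 A B^{2} x \sin^{2}{\left(x \right)} - \frac{A B x \sin{\left(x \right)}}{3} + \frac{A B x \cos{\left(x \right)}}{2} + \frac{A B \sin{\left(x \right)}}{2} + 2 B^{3} \sin^{3}{\left(x \right)} - \frac{B^{2} \sin^{2}{\left(x \right)}}{3} + \frac{B^{2} \sin{\left(x \right)} \cos{\left(x \right)}}{2}
This must equal f(x, y) identically; expanded, f = 8 x^{2} \sin{\left(x \right)} + 8 x \sin^{2}{\left(x \right)} - \frac{2 x \sin{\left(x \right)}}{3} + x \cos{\left(x \right)} + 2 x + 2 \sin^{3}{\left(x \right)} - \frac{\sin^{2}{\left(x \right)}}{3} + \frac{\sin{\left(x \right)} \cos{\left(x \right)}}{2} + \sin{\left(x \right)}.
Matching coefficients of the independent functions:
  [x]:  \frac{A^{2}}{2} = 2
  [x \sin{\left(x \right)}]:  - \frac{A B}{3} = - \frac{2}{3}
  [x \sin^{2}{\left(x \right)}]:  4 A B^{2} = 8
  [x \cos{\left(x \right)}, \sin{\left(x \right)}]:  \frac{A B}{2} = 1
  [x^{2} \sin{\left(x \right)}]:  2 A^{2} B = 8
  [\sin{\left(x \right)} \cos{\left(x \right)}]:  \frac{B^{2}}{2} = \frac{1}{2}
  [\sin^{2}{\left(x \right)}]:  - \frac{B^{2}}{3} = - \frac{1}{3}
  [\sin^{3}{\left(x \right)}]:  2 B^{3} = 2
Solving: A = 2, B = 1.
Check against the point condition:
  u(1, 0) = \sin{\left(1 \right)} + 2  ⟹  A + B \sin{\left(1 \right)} = \sin{\left(1 \right)} + 2  ✓
Hence u(x, y) = 2 x + \sin{\left(x \right)}.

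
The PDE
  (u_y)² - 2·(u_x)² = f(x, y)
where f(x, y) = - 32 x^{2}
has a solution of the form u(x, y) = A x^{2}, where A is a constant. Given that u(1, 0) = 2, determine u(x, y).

Substitute the ansatz u = A x^{2} into the left-hand side.
Derivatives of the ansatz:
  u_y = 0
  u_x = 2 A x
Term by term:
  (u_y)² = 0
  -2·(u_x)² = - 8 A^{2} x^{2}
So the left-hand side equals
  - 8 A^{2} x^{2}
This must equal f(x, y) = - 32 x^{2} identically.
Matching coefficients of the independent functions:
  [x^{2}]:  - 8 A^{2} = -32
These equations allow (A) = (-2) or (2).
Impose the point condition(s):
  u(1, 0) = 2  ⟹  A = 2
Only A = 2 satisfies everything.
Hence u(x, y) = 2 x^{2}.

Answer: u(x, y) = 2 x^{2}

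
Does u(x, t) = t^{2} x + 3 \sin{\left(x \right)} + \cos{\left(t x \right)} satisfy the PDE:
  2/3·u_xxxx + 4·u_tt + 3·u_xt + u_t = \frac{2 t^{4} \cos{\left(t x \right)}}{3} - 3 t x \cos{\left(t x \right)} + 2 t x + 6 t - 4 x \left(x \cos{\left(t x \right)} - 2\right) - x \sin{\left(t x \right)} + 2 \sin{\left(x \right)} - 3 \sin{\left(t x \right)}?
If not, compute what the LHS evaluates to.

Answer: Yes

Derivation:
Evaluate each term of the left-hand side for u = t^{2} x + 3 \sin{\left(x \right)} + \cos{\left(t x \right)}.
Derivatives:
  u_xxxx = t^{4} \cos{\left(t x \right)} + 3 \sin{\left(x \right)}
  u_tt = - x^{2} \cos{\left(t x \right)} + 2 x
  u_xt = - t x \cos{\left(t x \right)} + 2 t - \sin{\left(t x \right)}
  u_t = 2 t x - x \sin{\left(t x \right)}
Terms:
  2/3·u_xxxx = \frac{2 t^{4} \cos{\left(t x \right)}}{3} + 2 \sin{\left(x \right)}
  4·u_tt = 4 x \left(- x \cos{\left(t x \right)} + 2\right)
  3·u_xt = - 3 t x \cos{\left(t x \right)} + 6 t - 3 \sin{\left(t x \right)}
  u_t = x \left(2 t - \sin{\left(t x \right)}\right)
Sum: LHS = \frac{2 t^{4} \cos{\left(t x \right)}}{3} - 3 t x \cos{\left(t x \right)} + 2 t x + 6 t - 4 x \left(x \cos{\left(t x \right)} - 2\right) - x \sin{\left(t x \right)} + 2 \sin{\left(x \right)} - 3 \sin{\left(t x \right)}
This is exactly the given right-hand side, so u is a solution.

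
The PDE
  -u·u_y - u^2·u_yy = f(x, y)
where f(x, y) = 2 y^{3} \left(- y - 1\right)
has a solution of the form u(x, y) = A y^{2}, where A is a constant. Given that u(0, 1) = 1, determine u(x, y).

Substitute the ansatz u = A y^{2} into the left-hand side.
Derivatives of the ansatz:
  u_y = 2 A y
  u_yy = 2 A
Term by term:
  -u·u_y = - 2 A^{2} y^{3}
  -u^2·u_yy = - 2 A^{3} y^{4}
So the left-hand side equals
  - 2 A^{3} y^{4} - 2 A^{2} y^{3}
This must equal f(x, y) identically; expanded, f = - 2 y^{4} - 2 y^{3}.
Matching coefficients of the independent functions:
  [y^{3}]:  - 2 A^{2} = -2
  [y^{4}]:  - 2 A^{3} = -2
Solving: A = 1.
Check against the point condition:
  u(0, 1) = 1  ⟹  A = 1  ✓
Hence u(x, y) = y^{2}.

Answer: u(x, y) = y^{2}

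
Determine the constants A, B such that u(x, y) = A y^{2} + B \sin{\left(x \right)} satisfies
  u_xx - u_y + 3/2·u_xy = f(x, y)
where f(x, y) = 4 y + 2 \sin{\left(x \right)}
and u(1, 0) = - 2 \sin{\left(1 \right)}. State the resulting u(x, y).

Substitute the ansatz u = A y^{2} + B \sin{\left(x \right)} into the left-hand side.
Derivatives of the ansatz:
  u_xx = - B \sin{\left(x \right)}
  u_y = 2 A y
  u_xy = 0
Term by term:
  u_xx = - B \sin{\left(x \right)}
  -u_y = - 2 A y
  3/2·u_xy = 0
So the left-hand side equals
  - 2 A y - B \sin{\left(x \right)}
This must equal f(x, y) = 4 y + 2 \sin{\left(x \right)} identically.
Matching coefficients of the independent functions:
  [y]:  - 2 A = 4
  [\sin{\left(x \right)}]:  - B = 2
Solving: A = -2, B = -2.
Check against the point condition:
  u(1, 0) = - 2 \sin{\left(1 \right)}  ⟹  B \sin{\left(1 \right)} = - 2 \sin{\left(1 \right)}  ✓
Hence u(x, y) = - 2 y^{2} - 2 \sin{\left(x \right)}.

Answer: u(x, y) = - 2 y^{2} - 2 \sin{\left(x \right)}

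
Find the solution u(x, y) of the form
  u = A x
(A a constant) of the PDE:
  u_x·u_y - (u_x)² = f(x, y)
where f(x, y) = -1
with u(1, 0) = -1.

Answer: u(x, y) = - x

Derivation:
Substitute the ansatz u = A x into the left-hand side.
Derivatives of the ansatz:
  u_x = A
  u_y = 0
Term by term:
  u_x·u_y = 0
  -(u_x)² = - A^{2}
So the left-hand side equals
  - A^{2}
This must equal f(x, y) = -1 identically.
Matching coefficients of the independent functions:
  [constant term]:  - A^{2} = -1
These equations allow (A) = (-1) or (1).
Impose the point condition(s):
  u(1, 0) = -1  ⟹  A = -1
Only A = -1 satisfies everything.
Hence u(x, y) = - x.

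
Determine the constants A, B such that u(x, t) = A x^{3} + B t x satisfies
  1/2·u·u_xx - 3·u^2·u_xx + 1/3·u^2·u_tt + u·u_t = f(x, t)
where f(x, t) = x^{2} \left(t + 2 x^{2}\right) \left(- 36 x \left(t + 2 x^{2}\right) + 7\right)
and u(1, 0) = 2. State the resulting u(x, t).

Substitute the ansatz u = A x^{3} + B t x into the left-hand side.
Derivatives of the ansatz:
  u_xx = 6 A x
  u_tt = 0
  u_t = B x
Term by term:
  1/2·u·u_xx = 3 A^{2} x^{4} + 3 A B t x^{2}
  -3·u^2·u_xx = - 18 A^{3} x^{7} - 36 A^{2} B t x^{5} - 18 A B^{2} t^{2} x^{3}
  1/3·u^2·u_tt = 0
  u·u_t = A B x^{4} + B^{2} t x^{2}
So the left-hand side equals
  - 18 A^{3} x^{7} - 36 A^{2} B t x^{5} + 3 A^{2} x^{4} - 18 A B^{2} t^{2} x^{3} + 3 A B t x^{2} + A B x^{4} + B^{2} t x^{2}
This must equal f(x, t) identically; expanded, f = - 36 t^{2} x^{3} - 144 t x^{5} + 7 t x^{2} - 144 x^{7} + 14 x^{4}.
Matching coefficients of the independent functions:
  [x^{4}]:  3 A^{2} + A B = 14
  [x^{7}]:  - 18 A^{3} = -144
  [t x^{2}]:  3 A B + B^{2} = 7
  [t x^{5}]:  - 36 A^{2} B = -144
  [t^{2} x^{3}]:  - 18 A B^{2} = -36
Solving: A = 2, B = 1.
Check against the point condition:
  u(1, 0) = 2  ⟹  A = 2  ✓
Hence u(x, t) = t x + 2 x^{3}.

Answer: u(x, t) = t x + 2 x^{3}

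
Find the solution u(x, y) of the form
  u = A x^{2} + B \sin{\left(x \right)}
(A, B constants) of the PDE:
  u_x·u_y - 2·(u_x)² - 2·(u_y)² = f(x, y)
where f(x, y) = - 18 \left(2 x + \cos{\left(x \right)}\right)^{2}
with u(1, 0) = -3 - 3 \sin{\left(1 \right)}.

Answer: u(x, y) = - 3 x^{2} - 3 \sin{\left(x \right)}

Derivation:
Substitute the ansatz u = A x^{2} + B \sin{\left(x \right)} into the left-hand side.
Derivatives of the ansatz:
  u_x = 2 A x + B \cos{\left(x \right)}
  u_y = 0
Term by term:
  u_x·u_y = 0
  -2·(u_x)² = - 8 A^{2} x^{2} - 8 A B x \cos{\left(x \right)} - 2 B^{2} \cos^{2}{\left(x \right)}
  -2·(u_y)² = 0
So the left-hand side equals
  - 8 A^{2} x^{2} - 8 A B x \cos{\left(x \right)} - 2 B^{2} \cos^{2}{\left(x \right)}
This must equal f(x, y) identically; expanded, f = - 72 x^{2} - 72 x \cos{\left(x \right)} - 18 \cos^{2}{\left(x \right)}.
Matching coefficients of the independent functions:
  [x^{2}]:  - 8 A^{2} = -72
  [x \cos{\left(x \right)}]:  - 8 A B = -72
  [\cos^{2}{\left(x \right)}]:  - 2 B^{2} = -18
These equations allow (A, B) = (-3, -3) or (3, 3).
Impose the point condition(s):
  u(1, 0) = -3 - 3 \sin{\left(1 \right)}  ⟹  A + B \sin{\left(1 \right)} = -3 - 3 \sin{\left(1 \right)}
Only A = -3, B = -3 satisfies everything.
Hence u(x, y) = - 3 x^{2} - 3 \sin{\left(x \right)}.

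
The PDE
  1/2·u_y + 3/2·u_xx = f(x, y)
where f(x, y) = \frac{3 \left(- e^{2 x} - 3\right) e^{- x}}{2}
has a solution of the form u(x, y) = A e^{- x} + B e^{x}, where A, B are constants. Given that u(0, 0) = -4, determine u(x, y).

Substitute the ansatz u = A e^{- x} + B e^{x} into the left-hand side.
Derivatives of the ansatz:
  u_y = 0
  u_xx = A e^{- x} + B e^{x}
Term by term:
  1/2·u_y = 0
  3/2·u_xx = \frac{3 A e^{- x}}{2} + \frac{3 B e^{x}}{2}
So the left-hand side equals
  \frac{3 A e^{- x}}{2} + \frac{3 B e^{x}}{2}
This must equal f(x, y) identically; expanded, f = - \frac{3 e^{x}}{2} - \frac{9 e^{- x}}{2}.
Matching coefficients of the independent functions:
  [e^{- x}]:  \frac{3 A}{2} = - \frac{9}{2}
  [e^{x}]:  \frac{3 B}{2} = - \frac{3}{2}
Solving: A = -3, B = -1.
Check against the point condition:
  u(0, 0) = -4  ⟹  A + B = -4  ✓
Hence u(x, y) = - e^{x} - 3 e^{- x}.

Answer: u(x, y) = - e^{x} - 3 e^{- x}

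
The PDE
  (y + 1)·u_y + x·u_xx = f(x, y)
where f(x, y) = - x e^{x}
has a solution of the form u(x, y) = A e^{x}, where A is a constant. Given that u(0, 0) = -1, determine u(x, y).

Substitute the ansatz u = A e^{x} into the left-hand side.
Derivatives of the ansatz:
  u_y = 0
  u_xx = A e^{x}
Term by term:
  (y + 1)·u_y = 0
  x·u_xx = A x e^{x}
So the left-hand side equals
  A x e^{x}
This must equal f(x, y) = - x e^{x} identically.
Matching coefficients of the independent functions:
  [x e^{x}]:  A = -1
Solving: A = -1.
Check against the point condition:
  u(0, 0) = -1  ⟹  A = -1  ✓
Hence u(x, y) = - e^{x}.

Answer: u(x, y) = - e^{x}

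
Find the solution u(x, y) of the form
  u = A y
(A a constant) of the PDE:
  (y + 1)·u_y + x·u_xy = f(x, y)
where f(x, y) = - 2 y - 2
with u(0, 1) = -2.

Substitute the ansatz u = A y into the left-hand side.
Derivatives of the ansatz:
  u_y = A
  u_xy = 0
Term by term:
  (y + 1)·u_y = A y + A
  x·u_xy = 0
So the left-hand side equals
  A y + A
This must equal f(x, y) = - 2 y - 2 identically.
Matching coefficients of the independent functions:
  [constant term, y]:  A = -2
Solving: A = -2.
Check against the point condition:
  u(0, 1) = -2  ⟹  A = -2  ✓
Hence u(x, y) = - 2 y.

Answer: u(x, y) = - 2 y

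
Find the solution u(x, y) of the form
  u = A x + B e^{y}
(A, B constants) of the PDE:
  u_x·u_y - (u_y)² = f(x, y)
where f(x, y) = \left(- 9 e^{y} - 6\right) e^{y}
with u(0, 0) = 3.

Answer: u(x, y) = - 2 x + 3 e^{y}

Derivation:
Substitute the ansatz u = A x + B e^{y} into the left-hand side.
Derivatives of the ansatz:
  u_x = A
  u_y = B e^{y}
Term by term:
  u_x·u_y = A B e^{y}
  -(u_y)² = - B^{2} e^{2 y}
So the left-hand side equals
  A B e^{y} - B^{2} e^{2 y}
This must equal f(x, y) = \left(- 9 e^{y} - 6\right) e^{y} identically.
Matching coefficients of the independent functions:
  [e^{y}]:  A B = -6
  [e^{2 y}]:  - B^{2} = -9
These equations allow (A, B) = (-2, 3) or (2, -3).
Impose the point condition(s):
  u(0, 0) = 3  ⟹  B = 3
Only A = -2, B = 3 satisfies everything.
Hence u(x, y) = - 2 x + 3 e^{y}.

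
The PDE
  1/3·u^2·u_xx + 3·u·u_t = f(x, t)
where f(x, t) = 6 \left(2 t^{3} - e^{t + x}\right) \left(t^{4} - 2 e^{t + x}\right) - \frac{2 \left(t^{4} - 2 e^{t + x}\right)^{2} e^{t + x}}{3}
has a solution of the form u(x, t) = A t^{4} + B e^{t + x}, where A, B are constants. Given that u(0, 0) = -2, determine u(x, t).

Substitute the ansatz u = A t^{4} + B e^{t + x} into the left-hand side.
Derivatives of the ansatz:
  u_xx = B e^{t} e^{x}
  u_t = 4 A t^{3} + B e^{t} e^{x}
Term by term:
  1/3·u^2·u_xx = \frac{A^{2} B t^{8} e^{t} e^{x}}{3} + \frac{2 A B^{2} t^{4} e^{2 t} e^{2 x}}{3} + \frac{B^{3} e^{3 t} e^{3 x}}{3}
  3·u·u_t = 12 A^{2} t^{7} + 3 A B t^{4} e^{t} e^{x} + 12 A B t^{3} e^{t} e^{x} + 3 B^{2} e^{2 t} e^{2 x}
So the left-hand side equals
  \frac{A^{2} B t^{8} e^{t} e^{x}}{3} + 12 A^{2} t^{7} + \frac{2 A B^{2} t^{4} e^{2 t} e^{2 x}}{3} + 3 A B t^{4} e^{t} e^{x} + 12 A B t^{3} e^{t} e^{x} + \frac{B^{3} e^{3 t} e^{3 x}}{3} + 3 B^{2} e^{2 t} e^{2 x}
This must equal f(x, t) identically; expanded, f = - \frac{2 t^{8} e^{t} e^{x}}{3} + 12 t^{7} + \frac{8 t^{4} e^{2 t} e^{2 x}}{3} - 6 t^{4} e^{t} e^{x} - 24 t^{3} e^{t} e^{x} - \frac{8 e^{3 t} e^{3 x}}{3} + 12 e^{2 t} e^{2 x}.
Matching coefficients of the independent functions:
  [t^{7}]:  12 A^{2} = 12
  [e^{2 t} e^{2 x}]:  3 B^{2} = 12
  [e^{3 t} e^{3 x}]:  \frac{B^{3}}{3} = - \frac{8}{3}
  [t^{3} e^{t} e^{x}]:  12 A B = -24
  [t^{4} e^{t} e^{x}]:  3 A B = -6
  [t^{4} e^{2 t} e^{2 x}]:  \frac{2 A B^{2}}{3} = \frac{8}{3}
  [t^{8} e^{t} e^{x}]:  \frac{A^{2} B}{3} = - \frac{2}{3}
Solving: A = 1, B = -2.
Check against the point condition:
  u(0, 0) = -2  ⟹  B = -2  ✓
Hence u(x, t) = t^{4} - 2 e^{t + x}.

Answer: u(x, t) = t^{4} - 2 e^{t + x}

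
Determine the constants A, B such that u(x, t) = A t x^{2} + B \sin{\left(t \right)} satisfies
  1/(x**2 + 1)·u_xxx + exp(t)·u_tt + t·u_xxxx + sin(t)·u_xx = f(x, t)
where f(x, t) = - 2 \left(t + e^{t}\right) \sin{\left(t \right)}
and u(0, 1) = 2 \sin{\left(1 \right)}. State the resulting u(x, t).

Substitute the ansatz u = A t x^{2} + B \sin{\left(t \right)} into the left-hand side.
Derivatives of the ansatz:
  u_xxx = 0
  u_tt = - B \sin{\left(t \right)}
  u_xxxx = 0
  u_xx = 2 A t
Term by term:
  1/(x**2 + 1)·u_xxx = 0
  exp(t)·u_tt = - B e^{t} \sin{\left(t \right)}
  t·u_xxxx = 0
  sin(t)·u_xx = 2 A t \sin{\left(t \right)}
So the left-hand side equals
  2 A t \sin{\left(t \right)} - B e^{t} \sin{\left(t \right)}
This must equal f(x, t) identically; expanded, f = - 2 t \sin{\left(t \right)} - 2 e^{t} \sin{\left(t \right)}.
Matching coefficients of the independent functions:
  [t \sin{\left(t \right)}]:  2 A = -2
  [e^{t} \sin{\left(t \right)}]:  - B = -2
Solving: A = -1, B = 2.
Check against the point condition:
  u(0, 1) = 2 \sin{\left(1 \right)}  ⟹  B \sin{\left(1 \right)} = 2 \sin{\left(1 \right)}  ✓
Hence u(x, t) = - t x^{2} + 2 \sin{\left(t \right)}.

Answer: u(x, t) = - t x^{2} + 2 \sin{\left(t \right)}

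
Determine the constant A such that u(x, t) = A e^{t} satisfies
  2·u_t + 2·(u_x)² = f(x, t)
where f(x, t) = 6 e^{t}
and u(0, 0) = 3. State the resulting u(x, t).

Substitute the ansatz u = A e^{t} into the left-hand side.
Derivatives of the ansatz:
  u_t = A e^{t}
  u_x = 0
Term by term:
  2·u_t = 2 A e^{t}
  2·(u_x)² = 0
So the left-hand side equals
  2 A e^{t}
This must equal f(x, t) = 6 e^{t} identically.
Matching coefficients of the independent functions:
  [e^{t}]:  2 A = 6
Solving: A = 3.
Check against the point condition:
  u(0, 0) = 3  ⟹  A = 3  ✓
Hence u(x, t) = 3 e^{t}.

Answer: u(x, t) = 3 e^{t}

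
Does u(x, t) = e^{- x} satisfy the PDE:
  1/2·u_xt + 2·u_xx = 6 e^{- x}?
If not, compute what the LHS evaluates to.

Evaluate each term of the left-hand side for u = e^{- x}.
Derivatives:
  u_xt = 0
  u_xx = e^{- x}
Terms:
  1/2·u_xt = 0
  2·u_xx = 2 e^{- x}
Sum: LHS = 2 e^{- x}
Given right-hand side: 6 e^{- x}. Difference LHS − RHS = - 4 e^{- x} ≠ 0, so u is not a solution.

Answer: No, the LHS evaluates to 2 e^{- x}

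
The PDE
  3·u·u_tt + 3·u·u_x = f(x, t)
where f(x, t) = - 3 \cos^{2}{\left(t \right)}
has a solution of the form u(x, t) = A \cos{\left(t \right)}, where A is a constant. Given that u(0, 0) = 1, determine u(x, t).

Substitute the ansatz u = A \cos{\left(t \right)} into the left-hand side.
Derivatives of the ansatz:
  u_tt = - A \cos{\left(t \right)}
  u_x = 0
Term by term:
  3·u·u_tt = - 3 A^{2} \cos^{2}{\left(t \right)}
  3·u·u_x = 0
So the left-hand side equals
  - 3 A^{2} \cos^{2}{\left(t \right)}
This must equal f(x, t) = - 3 \cos^{2}{\left(t \right)} identically.
Matching coefficients of the independent functions:
  [\cos^{2}{\left(t \right)}]:  - 3 A^{2} = -3
These equations allow (A) = (-1) or (1).
Impose the point condition(s):
  u(0, 0) = 1  ⟹  A = 1
Only A = 1 satisfies everything.
Hence u(x, t) = \cos{\left(t \right)}.

Answer: u(x, t) = \cos{\left(t \right)}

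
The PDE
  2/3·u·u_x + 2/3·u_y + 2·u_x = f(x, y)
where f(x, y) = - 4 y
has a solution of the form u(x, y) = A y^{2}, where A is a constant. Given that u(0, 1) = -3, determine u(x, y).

Substitute the ansatz u = A y^{2} into the left-hand side.
Derivatives of the ansatz:
  u_x = 0
  u_y = 2 A y
Term by term:
  2/3·u·u_x = 0
  2/3·u_y = \frac{4 A y}{3}
  2·u_x = 0
So the left-hand side equals
  \frac{4 A y}{3}
This must equal f(x, y) = - 4 y identically.
Matching coefficients of the independent functions:
  [y]:  \frac{4 A}{3} = -4
Solving: A = -3.
Check against the point condition:
  u(0, 1) = -3  ⟹  A = -3  ✓
Hence u(x, y) = - 3 y^{2}.

Answer: u(x, y) = - 3 y^{2}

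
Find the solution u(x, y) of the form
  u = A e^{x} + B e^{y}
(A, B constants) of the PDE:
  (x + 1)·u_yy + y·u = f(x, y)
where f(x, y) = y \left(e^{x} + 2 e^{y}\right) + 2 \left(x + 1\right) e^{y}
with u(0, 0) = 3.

Substitute the ansatz u = A e^{x} + B e^{y} into the left-hand side.
Derivatives of the ansatz:
  u_yy = B e^{y}
Term by term:
  (x + 1)·u_yy = B x e^{y} + B e^{y}
  y·u = A y e^{x} + B y e^{y}
So the left-hand side equals
  A y e^{x} + B x e^{y} + B y e^{y} + B e^{y}
This must equal f(x, y) identically; expanded, f = 2 x e^{y} + y e^{x} + 2 y e^{y} + 2 e^{y}.
Matching coefficients of the independent functions:
  [x e^{y}, y e^{y}, e^{y}]:  B = 2
  [y e^{x}]:  A = 1
Solving: A = 1, B = 2.
Check against the point condition:
  u(0, 0) = 3  ⟹  A + B = 3  ✓
Hence u(x, y) = e^{x} + 2 e^{y}.

Answer: u(x, y) = e^{x} + 2 e^{y}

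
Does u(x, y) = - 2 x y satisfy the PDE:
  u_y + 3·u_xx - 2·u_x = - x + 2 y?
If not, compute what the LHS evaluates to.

Answer: No, the LHS evaluates to - 2 x + 4 y

Derivation:
Evaluate each term of the left-hand side for u = - 2 x y.
Derivatives:
  u_y = - 2 x
  u_xx = 0
  u_x = - 2 y
Terms:
  u_y = - 2 x
  3·u_xx = 0
  -2·u_x = 4 y
Sum: LHS = - 2 x + 4 y
Given right-hand side: - x + 2 y. Difference LHS − RHS = - x + 2 y ≠ 0, so u is not a solution.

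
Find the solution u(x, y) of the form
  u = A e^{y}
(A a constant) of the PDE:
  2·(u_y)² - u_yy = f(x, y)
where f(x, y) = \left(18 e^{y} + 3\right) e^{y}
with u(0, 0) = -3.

Substitute the ansatz u = A e^{y} into the left-hand side.
Derivatives of the ansatz:
  u_y = A e^{y}
  u_yy = A e^{y}
Term by term:
  2·(u_y)² = 2 A^{2} e^{2 y}
  -u_yy = - A e^{y}
So the left-hand side equals
  2 A^{2} e^{2 y} - A e^{y}
This must equal f(x, y) = \left(18 e^{y} + 3\right) e^{y} identically.
Matching coefficients of the independent functions:
  [e^{y}]:  - A = 3
  [e^{2 y}]:  2 A^{2} = 18
Solving: A = -3.
Check against the point condition:
  u(0, 0) = -3  ⟹  A = -3  ✓
Hence u(x, y) = - 3 e^{y}.

Answer: u(x, y) = - 3 e^{y}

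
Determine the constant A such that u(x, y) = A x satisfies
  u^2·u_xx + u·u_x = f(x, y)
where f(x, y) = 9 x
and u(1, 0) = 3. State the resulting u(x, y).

Answer: u(x, y) = 3 x

Derivation:
Substitute the ansatz u = A x into the left-hand side.
Derivatives of the ansatz:
  u_xx = 0
  u_x = A
Term by term:
  u^2·u_xx = 0
  u·u_x = A^{2} x
So the left-hand side equals
  A^{2} x
This must equal f(x, y) = 9 x identically.
Matching coefficients of the independent functions:
  [x]:  A^{2} = 9
These equations allow (A) = (-3) or (3).
Impose the point condition(s):
  u(1, 0) = 3  ⟹  A = 3
Only A = 3 satisfies everything.
Hence u(x, y) = 3 x.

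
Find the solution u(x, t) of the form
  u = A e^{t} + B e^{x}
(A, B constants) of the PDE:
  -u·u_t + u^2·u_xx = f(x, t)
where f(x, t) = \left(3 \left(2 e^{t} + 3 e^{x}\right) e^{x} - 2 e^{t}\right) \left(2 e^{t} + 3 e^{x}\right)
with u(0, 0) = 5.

Substitute the ansatz u = A e^{t} + B e^{x} into the left-hand side.
Derivatives of the ansatz:
  u_t = A e^{t}
  u_xx = B e^{x}
Term by term:
  -u·u_t = - A^{2} e^{2 t} - A B e^{t} e^{x}
  u^2·u_xx = A^{2} B e^{2 t} e^{x} + 2 A B^{2} e^{t} e^{2 x} + B^{3} e^{3 x}
So the left-hand side equals
  A^{2} B e^{2 t} e^{x} - A^{2} e^{2 t} + 2 A B^{2} e^{t} e^{2 x} - A B e^{t} e^{x} + B^{3} e^{3 x}
This must equal f(x, t) identically; expanded, f = 12 e^{2 t} e^{x} - 4 e^{2 t} + 36 e^{t} e^{2 x} - 6 e^{t} e^{x} + 27 e^{3 x}.
Matching coefficients of the independent functions:
  [e^{t} e^{x}]:  - A B = -6
  [e^{t} e^{2 x}]:  2 A B^{2} = 36
  [e^{2 t} e^{x}]:  A^{2} B = 12
  [e^{2 t}]:  - A^{2} = -4
  [e^{3 x}]:  B^{3} = 27
Solving: A = 2, B = 3.
Check against the point condition:
  u(0, 0) = 5  ⟹  A + B = 5  ✓
Hence u(x, t) = 2 e^{t} + 3 e^{x}.

Answer: u(x, t) = 2 e^{t} + 3 e^{x}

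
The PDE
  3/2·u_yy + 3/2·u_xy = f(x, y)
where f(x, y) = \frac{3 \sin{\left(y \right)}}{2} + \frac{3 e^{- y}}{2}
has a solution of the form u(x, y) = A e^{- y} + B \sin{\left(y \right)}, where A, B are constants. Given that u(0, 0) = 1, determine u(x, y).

Substitute the ansatz u = A e^{- y} + B \sin{\left(y \right)} into the left-hand side.
Derivatives of the ansatz:
  u_yy = A e^{- y} - B \sin{\left(y \right)}
  u_xy = 0
Term by term:
  3/2·u_yy = \frac{3 A e^{- y}}{2} - \frac{3 B \sin{\left(y \right)}}{2}
  3/2·u_xy = 0
So the left-hand side equals
  \frac{3 A e^{- y}}{2} - \frac{3 B \sin{\left(y \right)}}{2}
This must equal f(x, y) = \frac{3 \sin{\left(y \right)}}{2} + \frac{3 e^{- y}}{2} identically.
Matching coefficients of the independent functions:
  [e^{- y}]:  \frac{3 A}{2} = \frac{3}{2}
  [\sin{\left(y \right)}]:  - \frac{3 B}{2} = \frac{3}{2}
Solving: A = 1, B = -1.
Check against the point condition:
  u(0, 0) = 1  ⟹  A = 1  ✓
Hence u(x, y) = - \sin{\left(y \right)} + e^{- y}.

Answer: u(x, y) = - \sin{\left(y \right)} + e^{- y}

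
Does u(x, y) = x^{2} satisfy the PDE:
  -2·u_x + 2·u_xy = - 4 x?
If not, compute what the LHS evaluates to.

Evaluate each term of the left-hand side for u = x^{2}.
Derivatives:
  u_x = 2 x
  u_xy = 0
Terms:
  -2·u_x = - 4 x
  2·u_xy = 0
Sum: LHS = - 4 x
This is exactly the given right-hand side, so u is a solution.

Answer: Yes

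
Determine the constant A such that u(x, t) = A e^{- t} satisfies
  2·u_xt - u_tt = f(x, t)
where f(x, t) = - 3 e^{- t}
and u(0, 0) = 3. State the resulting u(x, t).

Substitute the ansatz u = A e^{- t} into the left-hand side.
Derivatives of the ansatz:
  u_xt = 0
  u_tt = A e^{- t}
Term by term:
  2·u_xt = 0
  -u_tt = - A e^{- t}
So the left-hand side equals
  - A e^{- t}
This must equal f(x, t) = - 3 e^{- t} identically.
Matching coefficients of the independent functions:
  [e^{- t}]:  - A = -3
Solving: A = 3.
Check against the point condition:
  u(0, 0) = 3  ⟹  A = 3  ✓
Hence u(x, t) = 3 e^{- t}.

Answer: u(x, t) = 3 e^{- t}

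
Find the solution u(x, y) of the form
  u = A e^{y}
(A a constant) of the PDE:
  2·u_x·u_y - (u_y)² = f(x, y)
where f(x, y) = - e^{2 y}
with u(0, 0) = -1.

Substitute the ansatz u = A e^{y} into the left-hand side.
Derivatives of the ansatz:
  u_x = 0
  u_y = A e^{y}
Term by term:
  2·u_x·u_y = 0
  -(u_y)² = - A^{2} e^{2 y}
So the left-hand side equals
  - A^{2} e^{2 y}
This must equal f(x, y) = - e^{2 y} identically.
Matching coefficients of the independent functions:
  [e^{2 y}]:  - A^{2} = -1
These equations allow (A) = (-1) or (1).
Impose the point condition(s):
  u(0, 0) = -1  ⟹  A = -1
Only A = -1 satisfies everything.
Hence u(x, y) = - e^{y}.

Answer: u(x, y) = - e^{y}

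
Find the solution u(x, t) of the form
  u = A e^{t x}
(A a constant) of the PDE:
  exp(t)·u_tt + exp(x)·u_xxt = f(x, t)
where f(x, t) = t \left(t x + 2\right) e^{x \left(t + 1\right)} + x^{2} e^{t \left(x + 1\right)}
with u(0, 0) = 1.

Substitute the ansatz u = A e^{t x} into the left-hand side.
Derivatives of the ansatz:
  u_tt = A x^{2} e^{t x}
  u_xxt = A t^{2} x e^{t x} + 2 A t e^{t x}
Term by term:
  exp(t)·u_tt = A x^{2} e^{t} e^{t x}
  exp(x)·u_xxt = A t^{2} x e^{x} e^{t x} + 2 A t e^{x} e^{t x}
So the left-hand side equals
  A t^{2} x e^{x} e^{t x} + 2 A t e^{x} e^{t x} + A x^{2} e^{t} e^{t x}
This must equal f(x, t) identically; expanded, f = t^{2} x e^{x} e^{t x} + 2 t e^{x} e^{t x} + x^{2} e^{t} e^{t x}.
Matching coefficients of the independent functions:
  [t e^{x} e^{t x}]:  2 A = 2
  [x^{2} e^{t} e^{t x}, t^{2} x e^{x} e^{t x}]:  A = 1
Solving: A = 1.
Check against the point condition:
  u(0, 0) = 1  ⟹  A = 1  ✓
Hence u(x, t) = e^{t x}.

Answer: u(x, t) = e^{t x}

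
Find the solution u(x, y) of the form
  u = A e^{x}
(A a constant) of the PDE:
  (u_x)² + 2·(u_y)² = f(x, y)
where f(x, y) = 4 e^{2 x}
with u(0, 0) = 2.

Substitute the ansatz u = A e^{x} into the left-hand side.
Derivatives of the ansatz:
  u_x = A e^{x}
  u_y = 0
Term by term:
  (u_x)² = A^{2} e^{2 x}
  2·(u_y)² = 0
So the left-hand side equals
  A^{2} e^{2 x}
This must equal f(x, y) = 4 e^{2 x} identically.
Matching coefficients of the independent functions:
  [e^{2 x}]:  A^{2} = 4
These equations allow (A) = (-2) or (2).
Impose the point condition(s):
  u(0, 0) = 2  ⟹  A = 2
Only A = 2 satisfies everything.
Hence u(x, y) = 2 e^{x}.

Answer: u(x, y) = 2 e^{x}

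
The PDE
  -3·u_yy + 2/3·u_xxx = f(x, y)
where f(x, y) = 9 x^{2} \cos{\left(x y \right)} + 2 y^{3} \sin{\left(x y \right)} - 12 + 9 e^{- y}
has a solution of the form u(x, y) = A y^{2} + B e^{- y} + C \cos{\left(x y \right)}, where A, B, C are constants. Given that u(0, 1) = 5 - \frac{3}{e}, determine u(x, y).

Substitute the ansatz u = A y^{2} + B e^{- y} + C \cos{\left(x y \right)} into the left-hand side.
Derivatives of the ansatz:
  u_yy = 2 A + B e^{- y} - C x^{2} \cos{\left(x y \right)}
  u_xxx = C y^{3} \sin{\left(x y \right)}
Term by term:
  -3·u_yy = - 6 A - 3 B e^{- y} + 3 C x^{2} \cos{\left(x y \right)}
  2/3·u_xxx = \frac{2 C y^{3} \sin{\left(x y \right)}}{3}
So the left-hand side equals
  - 6 A - 3 B e^{- y} + 3 C x^{2} \cos{\left(x y \right)} + \frac{2 C y^{3} \sin{\left(x y \right)}}{3}
This must equal f(x, y) = 9 x^{2} \cos{\left(x y \right)} + 2 y^{3} \sin{\left(x y \right)} - 12 + 9 e^{- y} identically.
Matching coefficients of the independent functions:
  [constant term]:  - 6 A = -12
  [x^{2} \cos{\left(x y \right)}]:  3 C = 9
  [y^{3} \sin{\left(x y \right)}]:  \frac{2 C}{3} = 2
  [e^{- y}]:  - 3 B = 9
Solving: A = 2, B = -3, C = 3.
Check against the point condition:
  u(0, 1) = 5 - \frac{3}{e}  ⟹  A + \frac{B}{e} + C = 5 - \frac{3}{e}  ✓
Hence u(x, y) = 2 y^{2} + 3 \cos{\left(x y \right)} - 3 e^{- y}.

Answer: u(x, y) = 2 y^{2} + 3 \cos{\left(x y \right)} - 3 e^{- y}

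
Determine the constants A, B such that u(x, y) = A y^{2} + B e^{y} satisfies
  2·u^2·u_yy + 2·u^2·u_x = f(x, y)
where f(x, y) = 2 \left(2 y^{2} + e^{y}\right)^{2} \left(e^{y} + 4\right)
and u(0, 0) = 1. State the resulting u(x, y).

Substitute the ansatz u = A y^{2} + B e^{y} into the left-hand side.
Derivatives of the ansatz:
  u_yy = 2 A + B e^{y}
  u_x = 0
Term by term:
  2·u^2·u_yy = 4 A^{3} y^{4} + 2 A^{2} B y^{4} e^{y} + 8 A^{2} B y^{2} e^{y} + 4 A B^{2} y^{2} e^{2 y} + 4 A B^{2} e^{2 y} + 2 B^{3} e^{3 y}
  2·u^2·u_x = 0
So the left-hand side equals
  4 A^{3} y^{4} + 2 A^{2} B y^{4} e^{y} + 8 A^{2} B y^{2} e^{y} + 4 A B^{2} y^{2} e^{2 y} + 4 A B^{2} e^{2 y} + 2 B^{3} e^{3 y}
This must equal f(x, y) identically; expanded, f = 8 y^{4} e^{y} + 32 y^{4} + 8 y^{2} e^{2 y} + 32 y^{2} e^{y} + 2 e^{3 y} + 8 e^{2 y}.
Matching coefficients of the independent functions:
  [y^{4}]:  4 A^{3} = 32
  [y^{2} e^{y}]:  8 A^{2} B = 32
  [y^{2} e^{2 y}, e^{2 y}]:  4 A B^{2} = 8
  [y^{4} e^{y}]:  2 A^{2} B = 8
  [e^{3 y}]:  2 B^{3} = 2
Solving: A = 2, B = 1.
Check against the point condition:
  u(0, 0) = 1  ⟹  B = 1  ✓
Hence u(x, y) = 2 y^{2} + e^{y}.

Answer: u(x, y) = 2 y^{2} + e^{y}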